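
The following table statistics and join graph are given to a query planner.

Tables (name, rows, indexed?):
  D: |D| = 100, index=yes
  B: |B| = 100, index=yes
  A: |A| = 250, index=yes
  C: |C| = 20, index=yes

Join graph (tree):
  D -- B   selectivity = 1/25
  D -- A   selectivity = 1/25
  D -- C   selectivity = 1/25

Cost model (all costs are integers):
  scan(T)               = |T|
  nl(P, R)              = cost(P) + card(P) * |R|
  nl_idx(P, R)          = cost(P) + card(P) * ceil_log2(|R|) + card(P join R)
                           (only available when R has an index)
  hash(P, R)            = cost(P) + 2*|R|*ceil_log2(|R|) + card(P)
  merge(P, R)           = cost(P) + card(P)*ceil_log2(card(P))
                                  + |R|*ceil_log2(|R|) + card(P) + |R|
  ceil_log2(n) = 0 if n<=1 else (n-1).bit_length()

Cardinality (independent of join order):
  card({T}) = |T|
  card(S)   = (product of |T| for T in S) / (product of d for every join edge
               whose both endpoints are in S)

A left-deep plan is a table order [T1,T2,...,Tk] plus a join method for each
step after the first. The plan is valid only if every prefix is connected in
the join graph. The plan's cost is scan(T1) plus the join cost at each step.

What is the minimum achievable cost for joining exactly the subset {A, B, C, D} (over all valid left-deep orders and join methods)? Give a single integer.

Selinger DP over subsets of {A,B,C,D}:
  {D}: scan cost=100, card=100
  {B}: scan cost=100, card=100
  {A}: scan cost=250, card=250
  {C}: scan cost=20, card=20
  {BD}: card=400; try (D,nl_idx)→1200, (B,nl_idx)→1200, (D,hash)→1600, (B,hash)→1600, (D,merge)→1700, (B,merge)→1700 …(+2); best=1200 via (D,nl_idx)
  {AD}: card=1000; try (D,hash)→1900, (A,nl_idx)→1900, (D,nl_idx)→3000, (A,merge)→3150, (D,merge)→3300, (A,hash)→4200 …(+2); best=1900 via (D,hash)
  {CD}: card=80; try (D,nl_idx)→240, (C,hash)→400, (C,nl_idx)→680, (D,merge)→940, (C,merge)→1020, (D,hash)→1440 …(+2); best=240 via (D,nl_idx)
  {ABD}: card=4000; try (B,hash)→4300, (A,hash)→5600, (A,merge)→7450, (A,nl_idx)→8400, (B,nl_idx)→12900, (B,merge)→13700 …(+2); best=4300 via (B,hash)
  {BCD}: card=320; try (B,nl_idx)→1120, (B,merge)→1680, (B,hash)→1720, (C,hash)→1800, (C,nl_idx)→3520, (C,merge)→5320 …(+2); best=1120 via (B,nl_idx)
  {ACD}: card=800; try (A,nl_idx)→1680, (C,hash)→3100, (A,merge)→3130, (A,hash)→4320, (C,nl_idx)→7700, (C,merge)→13020 …(+2); best=1680 via (A,nl_idx)
  {ABCD}: card=3200; try (B,hash)→3880, (A,hash)→5440, (A,merge)→6570, (A,nl_idx)→6880, (C,hash)→8500, (B,nl_idx)→10480 …(+6); best=3880 via (B,hash)

3880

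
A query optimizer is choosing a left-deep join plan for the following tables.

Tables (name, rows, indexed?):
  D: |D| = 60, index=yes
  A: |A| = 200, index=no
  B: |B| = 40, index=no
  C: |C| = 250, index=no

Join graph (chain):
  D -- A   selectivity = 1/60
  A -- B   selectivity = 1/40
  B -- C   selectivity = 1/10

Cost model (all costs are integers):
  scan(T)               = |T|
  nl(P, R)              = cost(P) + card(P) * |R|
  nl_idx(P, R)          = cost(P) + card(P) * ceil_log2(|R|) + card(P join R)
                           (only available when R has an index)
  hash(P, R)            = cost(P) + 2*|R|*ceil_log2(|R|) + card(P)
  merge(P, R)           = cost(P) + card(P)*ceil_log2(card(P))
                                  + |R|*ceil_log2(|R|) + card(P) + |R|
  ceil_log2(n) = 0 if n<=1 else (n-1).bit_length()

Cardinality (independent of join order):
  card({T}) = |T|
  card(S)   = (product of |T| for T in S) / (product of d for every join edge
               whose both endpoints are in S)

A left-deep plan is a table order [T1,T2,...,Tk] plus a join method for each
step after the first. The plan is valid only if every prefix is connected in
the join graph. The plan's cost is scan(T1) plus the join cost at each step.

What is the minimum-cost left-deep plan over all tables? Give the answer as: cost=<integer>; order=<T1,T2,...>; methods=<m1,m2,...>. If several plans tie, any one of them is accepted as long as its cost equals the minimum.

cost=5850; order=A,B,D,C; methods=hash,hash,merge

Selinger DP (subsets sized 1..n):
  {D}: scan cost=60, card=60
  {A}: scan cost=200, card=200
  {B}: scan cost=40, card=40
  {C}: scan cost=250, card=250
  {AD}: card=200; try (D,hash)→1120, (D,nl_idx)→1600, (A,merge)→2280, (D,merge)→2420, (A,hash)→3320, (A,nl)→12060 …(+1); best=1120 via (D,hash)
  {AB}: card=200; try (B,hash)→880, (A,merge)→2120, (B,merge)→2280, (A,hash)→3280, (A,nl)→8040, (B,nl)→8200; best=880 via (B,hash)
  {BC}: card=1000; try (B,hash)→980, (C,merge)→2570, (B,merge)→2780, (C,hash)→4080, (C,nl)→10040, (B,nl)→10250; best=980 via (B,hash)
  {ABD}: card=200; try (D,hash)→1800, (B,hash)→1800, (D,nl_idx)→2280, (D,merge)→3100, (B,merge)→3200, (B,nl)→9120 …(+1); best=1800 via (D,hash)
  {ABC}: card=5000; try (C,merge)→4930, (C,hash)→5080, (A,hash)→5180, (A,merge)→13780, (C,nl)→50880, (A,nl)→200980; best=4930 via (C,merge)
  {ABCD}: card=5000; try (C,merge)→5850, (C,hash)→6000, (D,hash)→10650, (D,nl_idx)→39930, (C,nl)→51800, (D,merge)→75350 …(+1); best=5850 via (C,merge)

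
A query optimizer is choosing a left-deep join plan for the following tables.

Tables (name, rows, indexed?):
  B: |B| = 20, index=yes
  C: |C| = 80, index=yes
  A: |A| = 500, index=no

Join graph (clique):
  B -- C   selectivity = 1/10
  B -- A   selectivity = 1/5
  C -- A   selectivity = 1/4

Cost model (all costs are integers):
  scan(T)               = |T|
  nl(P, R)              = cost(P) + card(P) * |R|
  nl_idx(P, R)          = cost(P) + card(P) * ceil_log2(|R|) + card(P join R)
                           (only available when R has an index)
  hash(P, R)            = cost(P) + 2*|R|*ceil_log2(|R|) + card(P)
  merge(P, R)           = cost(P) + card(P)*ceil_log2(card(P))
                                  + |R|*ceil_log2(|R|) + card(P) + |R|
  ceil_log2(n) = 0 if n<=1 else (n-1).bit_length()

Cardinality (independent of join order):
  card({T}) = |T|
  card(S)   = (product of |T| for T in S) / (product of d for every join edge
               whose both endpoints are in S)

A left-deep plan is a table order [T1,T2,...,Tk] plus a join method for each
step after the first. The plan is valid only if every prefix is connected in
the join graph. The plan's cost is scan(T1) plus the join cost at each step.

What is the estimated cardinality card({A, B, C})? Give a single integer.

4000

Tables in S: A(500), B(20), C(80)
Edges inside S: B-C(d=10), B-A(d=5), C-A(d=4)
numerator = 500 * 20 * 80 = 800000
denominator = 10 * 5 * 4 = 200
card(S) = 800000 / 200 = 4000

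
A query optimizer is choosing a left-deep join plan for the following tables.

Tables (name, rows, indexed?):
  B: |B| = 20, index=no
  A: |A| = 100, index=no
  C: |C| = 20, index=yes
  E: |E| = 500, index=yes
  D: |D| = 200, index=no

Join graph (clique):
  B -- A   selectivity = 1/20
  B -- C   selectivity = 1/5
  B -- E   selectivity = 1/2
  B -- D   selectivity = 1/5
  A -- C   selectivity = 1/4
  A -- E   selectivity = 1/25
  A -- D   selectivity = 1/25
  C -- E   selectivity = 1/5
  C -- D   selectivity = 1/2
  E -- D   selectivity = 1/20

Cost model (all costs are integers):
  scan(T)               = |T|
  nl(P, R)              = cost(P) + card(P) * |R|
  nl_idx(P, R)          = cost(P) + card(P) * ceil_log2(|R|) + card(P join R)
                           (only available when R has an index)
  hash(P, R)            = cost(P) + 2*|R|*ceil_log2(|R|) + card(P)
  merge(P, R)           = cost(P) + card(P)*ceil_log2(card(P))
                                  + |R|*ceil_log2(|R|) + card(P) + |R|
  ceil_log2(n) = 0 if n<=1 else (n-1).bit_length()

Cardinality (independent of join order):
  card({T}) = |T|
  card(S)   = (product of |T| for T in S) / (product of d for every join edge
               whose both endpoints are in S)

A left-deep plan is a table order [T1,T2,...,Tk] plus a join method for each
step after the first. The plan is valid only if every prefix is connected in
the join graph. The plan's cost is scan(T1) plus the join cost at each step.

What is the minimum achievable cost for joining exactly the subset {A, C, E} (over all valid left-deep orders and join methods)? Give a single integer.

Selinger DP over subsets of {A,C,E}:
  {A}: scan cost=100, card=100
  {C}: scan cost=20, card=20
  {E}: scan cost=500, card=500
  {AC}: card=500; try (C,hash)→400, (A,merge)→940, (C,merge)→1020, (C,nl_idx)→1100, (A,hash)→1440, (A,nl)→2020 …(+1); best=400 via (C,hash)
  {AE}: card=2000; try (A,hash)→2400, (E,nl_idx)→3000, (E,merge)→5900, (A,merge)→6300, (E,hash)→9200, (E,nl)→50100 …(+1); best=2400 via (A,hash)
  {CE}: card=2000; try (C,hash)→1200, (E,nl_idx)→2200, (C,nl_idx)→5000, (E,merge)→5140, (C,merge)→5620, (E,hash)→9040 …(+2); best=1200 via (C,hash)
  {ACE}: card=2000; try (C,hash)→4600, (A,hash)→4600, (E,nl_idx)→6900, (E,hash)→9900, (E,merge)→10400, (C,nl_idx)→14400 …(+5); best=4600 via (C,hash)

4600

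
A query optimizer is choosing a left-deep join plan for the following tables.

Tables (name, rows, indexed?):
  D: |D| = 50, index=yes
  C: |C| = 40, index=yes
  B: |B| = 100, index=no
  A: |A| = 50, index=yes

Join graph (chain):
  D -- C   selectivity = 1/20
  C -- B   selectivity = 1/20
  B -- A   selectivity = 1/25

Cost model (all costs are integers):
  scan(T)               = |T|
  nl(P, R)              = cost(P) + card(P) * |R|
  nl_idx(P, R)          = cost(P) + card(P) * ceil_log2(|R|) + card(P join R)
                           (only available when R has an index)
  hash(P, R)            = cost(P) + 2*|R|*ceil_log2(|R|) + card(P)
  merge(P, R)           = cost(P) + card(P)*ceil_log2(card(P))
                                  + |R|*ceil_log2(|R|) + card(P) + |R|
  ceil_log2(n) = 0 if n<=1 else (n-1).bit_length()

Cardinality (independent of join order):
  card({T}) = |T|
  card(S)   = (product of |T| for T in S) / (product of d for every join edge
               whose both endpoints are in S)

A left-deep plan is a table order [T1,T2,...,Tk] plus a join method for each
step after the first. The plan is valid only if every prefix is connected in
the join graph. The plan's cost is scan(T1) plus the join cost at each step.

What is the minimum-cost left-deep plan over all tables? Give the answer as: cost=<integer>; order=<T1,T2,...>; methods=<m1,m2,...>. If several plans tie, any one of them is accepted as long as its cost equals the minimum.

Selinger DP (subsets sized 1..n):
  {D}: scan cost=50, card=50
  {C}: scan cost=40, card=40
  {B}: scan cost=100, card=100
  {A}: scan cost=50, card=50
  {CD}: card=100; try (D,nl_idx)→380, (C,nl_idx)→450, (C,hash)→580, (D,merge)→670, (D,hash)→680, (C,merge)→680 …(+2); best=380 via (D,nl_idx)
  {BC}: card=200; try (C,hash)→680, (C,nl_idx)→900, (B,merge)→1120, (C,merge)→1180, (B,hash)→1480, (B,nl)→4040 …(+1); best=680 via (C,hash)
  {AB}: card=200; try (A,hash)→800, (A,nl_idx)→900, (B,merge)→1200, (A,merge)→1250, (B,hash)→1500, (B,nl)→5050 …(+1); best=800 via (A,hash)
  {BCD}: card=500; try (D,hash)→1480, (B,hash)→1880, (B,merge)→1980, (D,nl_idx)→2380, (D,merge)→2830, (B,nl)→10380 …(+1); best=1480 via (D,hash)
  {ABC}: card=400; try (C,hash)→1480, (A,hash)→1480, (A,nl_idx)→2280, (C,nl_idx)→2400, (A,merge)→2830, (C,merge)→2880 …(+2); best=1480 via (C,hash)
  {ABCD}: card=1000; try (D,hash)→2480, (A,hash)→2580, (D,nl_idx)→4880, (A,nl_idx)→5480, (D,merge)→5830, (A,merge)→6830 …(+2); best=2480 via (D,hash)

cost=2480; order=B,A,C,D; methods=hash,hash,hash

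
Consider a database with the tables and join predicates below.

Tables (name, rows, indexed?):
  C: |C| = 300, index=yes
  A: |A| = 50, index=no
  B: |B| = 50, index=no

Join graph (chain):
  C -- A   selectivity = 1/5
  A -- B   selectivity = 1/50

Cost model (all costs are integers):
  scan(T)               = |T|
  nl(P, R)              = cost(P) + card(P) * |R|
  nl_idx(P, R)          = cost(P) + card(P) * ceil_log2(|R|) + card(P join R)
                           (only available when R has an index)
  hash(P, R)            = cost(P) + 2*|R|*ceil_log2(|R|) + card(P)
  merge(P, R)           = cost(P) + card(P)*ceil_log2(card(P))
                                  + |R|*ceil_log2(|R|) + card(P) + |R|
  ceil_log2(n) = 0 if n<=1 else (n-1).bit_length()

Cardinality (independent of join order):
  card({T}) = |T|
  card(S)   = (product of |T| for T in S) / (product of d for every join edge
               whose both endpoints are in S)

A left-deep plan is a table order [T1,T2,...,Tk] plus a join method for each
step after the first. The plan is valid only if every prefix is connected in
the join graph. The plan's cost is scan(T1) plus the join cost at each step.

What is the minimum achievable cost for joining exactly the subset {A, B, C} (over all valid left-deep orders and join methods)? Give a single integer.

Selinger DP over subsets of {A,B,C}:
  {C}: scan cost=300, card=300
  {A}: scan cost=50, card=50
  {B}: scan cost=50, card=50
  {AC}: card=3000; try (A,hash)→1200, (C,merge)→3400, (C,nl_idx)→3500, (A,merge)→3650, (C,hash)→5500, (C,nl)→15050 …(+1); best=1200 via (A,hash)
  {AB}: card=50; try (B,hash)→700, (A,hash)→700, (B,merge)→750, (A,merge)→750, (B,nl)→2550, (A,nl)→2550; best=700 via (B,hash)
  {ABC}: card=3000; try (C,merge)→4050, (C,nl_idx)→4150, (B,hash)→4800, (C,hash)→6150, (C,nl)→15700, (B,merge)→40550 …(+1); best=4050 via (C,merge)

4050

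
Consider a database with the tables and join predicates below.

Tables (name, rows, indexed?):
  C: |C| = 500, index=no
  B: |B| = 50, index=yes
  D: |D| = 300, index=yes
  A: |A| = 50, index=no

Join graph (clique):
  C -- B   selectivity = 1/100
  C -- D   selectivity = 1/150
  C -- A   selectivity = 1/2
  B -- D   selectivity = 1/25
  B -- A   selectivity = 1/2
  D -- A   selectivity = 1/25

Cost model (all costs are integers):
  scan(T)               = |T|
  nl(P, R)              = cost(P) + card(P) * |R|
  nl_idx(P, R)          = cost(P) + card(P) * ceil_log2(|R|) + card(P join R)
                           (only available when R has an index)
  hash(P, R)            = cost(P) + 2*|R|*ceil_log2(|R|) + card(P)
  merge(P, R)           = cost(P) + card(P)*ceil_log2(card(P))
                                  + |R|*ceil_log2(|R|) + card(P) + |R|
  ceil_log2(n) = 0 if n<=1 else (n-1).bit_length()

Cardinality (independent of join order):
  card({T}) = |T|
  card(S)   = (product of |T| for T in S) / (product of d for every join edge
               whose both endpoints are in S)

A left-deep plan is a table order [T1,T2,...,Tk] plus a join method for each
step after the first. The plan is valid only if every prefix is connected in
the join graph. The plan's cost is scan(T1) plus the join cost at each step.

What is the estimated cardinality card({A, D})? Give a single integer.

Tables in S: A(50), D(300)
Edges inside S: D-A(d=25)
numerator = 50 * 300 = 15000
denominator = 25 = 25
card(S) = 15000 / 25 = 600

600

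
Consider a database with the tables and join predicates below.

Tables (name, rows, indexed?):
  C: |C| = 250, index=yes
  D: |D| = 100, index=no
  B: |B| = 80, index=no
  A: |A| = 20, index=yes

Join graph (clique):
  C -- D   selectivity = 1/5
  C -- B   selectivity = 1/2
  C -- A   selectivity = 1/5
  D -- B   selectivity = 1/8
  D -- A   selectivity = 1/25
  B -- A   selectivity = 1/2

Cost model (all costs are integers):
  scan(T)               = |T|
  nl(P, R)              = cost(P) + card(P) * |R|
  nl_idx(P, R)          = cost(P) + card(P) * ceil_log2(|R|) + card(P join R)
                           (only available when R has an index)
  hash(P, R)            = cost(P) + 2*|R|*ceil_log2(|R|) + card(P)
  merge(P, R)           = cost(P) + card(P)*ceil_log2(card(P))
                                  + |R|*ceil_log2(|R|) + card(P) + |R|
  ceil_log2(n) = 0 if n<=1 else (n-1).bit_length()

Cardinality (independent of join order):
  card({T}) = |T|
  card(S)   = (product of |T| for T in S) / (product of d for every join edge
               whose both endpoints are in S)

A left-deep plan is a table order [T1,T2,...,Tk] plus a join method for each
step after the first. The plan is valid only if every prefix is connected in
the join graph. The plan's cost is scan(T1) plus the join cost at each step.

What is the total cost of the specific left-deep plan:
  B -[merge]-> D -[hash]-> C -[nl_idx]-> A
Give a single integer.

133520

step 1: scan B: cost=80, card=80
step 2: join D via merge
    card(P join D) = 80*100/(8) = 1000
    cost = 80 + 80*7 + 100*7 + 80 + 100 = 1520
step 3: join C via hash
    card(P join C) = 1000*250/(5*2) = 25000
    cost = 1520 + 2*250*8 + 1000 = 6520
step 4: join A via nl_idx
    card(P join A) = 25000*20/(5*25*2) = 2000
    cost = 6520 + 25000*5 + 2000 = 133520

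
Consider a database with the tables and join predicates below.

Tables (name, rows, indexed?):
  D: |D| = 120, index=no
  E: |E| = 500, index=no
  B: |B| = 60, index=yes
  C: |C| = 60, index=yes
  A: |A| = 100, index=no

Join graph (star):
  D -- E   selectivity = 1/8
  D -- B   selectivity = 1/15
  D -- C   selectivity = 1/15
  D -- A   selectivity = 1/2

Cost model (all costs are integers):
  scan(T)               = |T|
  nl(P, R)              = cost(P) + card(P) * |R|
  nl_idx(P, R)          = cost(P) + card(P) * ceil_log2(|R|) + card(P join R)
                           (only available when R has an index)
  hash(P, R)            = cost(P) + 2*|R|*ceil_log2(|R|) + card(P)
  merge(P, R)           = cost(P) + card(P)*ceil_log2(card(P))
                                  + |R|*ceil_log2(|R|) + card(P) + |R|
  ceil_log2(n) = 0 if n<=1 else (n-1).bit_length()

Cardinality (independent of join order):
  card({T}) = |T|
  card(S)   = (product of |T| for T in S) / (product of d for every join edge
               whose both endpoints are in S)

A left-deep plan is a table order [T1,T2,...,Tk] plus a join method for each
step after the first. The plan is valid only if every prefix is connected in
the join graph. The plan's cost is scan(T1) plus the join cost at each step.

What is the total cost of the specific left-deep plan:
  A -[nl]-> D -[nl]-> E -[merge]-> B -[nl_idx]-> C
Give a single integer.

step 1: scan A: cost=100, card=100
step 2: join D via nl
    card(P join D) = 100*120/(2) = 6000
    cost = 100 + 100*120 = 12100
step 3: join E via nl
    card(P join E) = 6000*500/(8) = 375000
    cost = 12100 + 6000*500 = 3012100
step 4: join B via merge
    card(P join B) = 375000*60/(15) = 1500000
    cost = 3012100 + 375000*19 + 60*6 + 375000 + 60 = 10512520
step 5: join C via nl_idx
    card(P join C) = 1500000*60/(15) = 6000000
    cost = 10512520 + 1500000*6 + 6000000 = 25512520

25512520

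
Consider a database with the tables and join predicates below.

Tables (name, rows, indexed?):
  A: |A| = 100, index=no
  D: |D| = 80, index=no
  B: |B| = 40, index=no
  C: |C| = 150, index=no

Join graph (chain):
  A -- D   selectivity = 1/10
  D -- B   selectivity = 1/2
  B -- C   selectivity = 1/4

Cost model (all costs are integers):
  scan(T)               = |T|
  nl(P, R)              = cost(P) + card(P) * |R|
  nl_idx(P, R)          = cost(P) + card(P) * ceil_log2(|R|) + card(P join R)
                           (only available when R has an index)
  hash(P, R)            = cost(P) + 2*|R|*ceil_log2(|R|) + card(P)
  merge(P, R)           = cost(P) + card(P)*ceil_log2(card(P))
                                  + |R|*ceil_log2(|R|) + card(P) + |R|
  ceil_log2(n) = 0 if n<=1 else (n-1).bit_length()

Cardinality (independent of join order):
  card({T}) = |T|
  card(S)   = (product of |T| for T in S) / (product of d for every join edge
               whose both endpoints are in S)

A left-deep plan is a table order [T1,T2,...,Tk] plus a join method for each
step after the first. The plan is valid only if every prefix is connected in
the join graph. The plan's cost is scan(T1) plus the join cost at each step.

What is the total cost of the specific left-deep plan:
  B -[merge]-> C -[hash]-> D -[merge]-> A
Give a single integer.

step 1: scan B: cost=40, card=40
step 2: join C via merge
    card(P join C) = 40*150/(4) = 1500
    cost = 40 + 40*6 + 150*8 + 40 + 150 = 1670
step 3: join D via hash
    card(P join D) = 1500*80/(2) = 60000
    cost = 1670 + 2*80*7 + 1500 = 4290
step 4: join A via merge
    card(P join A) = 60000*100/(10) = 600000
    cost = 4290 + 60000*16 + 100*7 + 60000 + 100 = 1025090

1025090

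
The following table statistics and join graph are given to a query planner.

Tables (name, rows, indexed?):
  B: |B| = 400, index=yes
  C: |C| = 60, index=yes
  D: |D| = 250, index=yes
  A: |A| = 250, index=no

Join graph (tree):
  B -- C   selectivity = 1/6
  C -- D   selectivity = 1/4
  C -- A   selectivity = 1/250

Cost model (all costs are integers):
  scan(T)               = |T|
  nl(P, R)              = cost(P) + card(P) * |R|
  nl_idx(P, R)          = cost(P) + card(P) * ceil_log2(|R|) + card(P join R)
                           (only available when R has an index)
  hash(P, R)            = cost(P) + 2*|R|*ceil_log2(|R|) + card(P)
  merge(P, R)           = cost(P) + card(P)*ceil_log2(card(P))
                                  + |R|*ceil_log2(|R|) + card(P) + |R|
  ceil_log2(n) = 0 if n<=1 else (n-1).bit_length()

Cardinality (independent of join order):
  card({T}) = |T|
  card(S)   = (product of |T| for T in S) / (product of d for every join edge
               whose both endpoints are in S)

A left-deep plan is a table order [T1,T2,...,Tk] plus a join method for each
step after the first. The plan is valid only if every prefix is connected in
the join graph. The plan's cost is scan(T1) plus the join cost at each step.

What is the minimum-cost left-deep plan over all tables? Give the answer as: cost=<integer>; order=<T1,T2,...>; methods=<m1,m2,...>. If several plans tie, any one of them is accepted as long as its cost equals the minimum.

Selinger DP (subsets sized 1..n):
  {B}: scan cost=400, card=400
  {C}: scan cost=60, card=60
  {D}: scan cost=250, card=250
  {A}: scan cost=250, card=250
  {BC}: card=4000; try (C,hash)→1520, (B,merge)→4480, (B,nl_idx)→4600, (C,merge)→4820, (C,nl_idx)→6800, (B,hash)→7320 …(+2); best=1520 via (C,hash)
  {CD}: card=3750; try (C,hash)→1220, (D,merge)→2730, (C,merge)→2920, (D,hash)→4120, (D,nl_idx)→4290, (C,nl_idx)→5500 …(+2); best=1220 via (C,hash)
  {AC}: card=60; try (C,hash)→1220, (C,nl_idx)→1810, (A,merge)→2730, (C,merge)→2920, (A,hash)→4120, (A,nl)→15060 …(+1); best=1220 via (C,hash)
  {BCD}: card=250000; try (D,hash)→9520, (B,hash)→12170, (B,merge)→53970, (D,merge)→55770, (D,nl_idx)→283520, (B,nl_idx)→284970 …(+2); best=9520 via (D,hash)
  {ABC}: card=4000; try (B,merge)→5640, (B,nl_idx)→5760, (B,hash)→8480, (A,hash)→9520, (B,nl)→25220, (A,merge)→55770 …(+1); best=5640 via (B,merge)
  {ACD}: card=3750; try (D,merge)→3890, (D,hash)→5280, (D,nl_idx)→5450, (A,hash)→8970, (D,nl)→16220, (A,merge)→52220 …(+1); best=3890 via (D,merge)
  {ABCD}: card=250000; try (D,hash)→13640, (B,hash)→14840, (B,merge)→56640, (D,merge)→59890, (A,hash)→263520, (D,nl_idx)→287640 …(+5); best=13640 via (D,hash)

cost=13640; order=A,C,B,D; methods=hash,merge,hash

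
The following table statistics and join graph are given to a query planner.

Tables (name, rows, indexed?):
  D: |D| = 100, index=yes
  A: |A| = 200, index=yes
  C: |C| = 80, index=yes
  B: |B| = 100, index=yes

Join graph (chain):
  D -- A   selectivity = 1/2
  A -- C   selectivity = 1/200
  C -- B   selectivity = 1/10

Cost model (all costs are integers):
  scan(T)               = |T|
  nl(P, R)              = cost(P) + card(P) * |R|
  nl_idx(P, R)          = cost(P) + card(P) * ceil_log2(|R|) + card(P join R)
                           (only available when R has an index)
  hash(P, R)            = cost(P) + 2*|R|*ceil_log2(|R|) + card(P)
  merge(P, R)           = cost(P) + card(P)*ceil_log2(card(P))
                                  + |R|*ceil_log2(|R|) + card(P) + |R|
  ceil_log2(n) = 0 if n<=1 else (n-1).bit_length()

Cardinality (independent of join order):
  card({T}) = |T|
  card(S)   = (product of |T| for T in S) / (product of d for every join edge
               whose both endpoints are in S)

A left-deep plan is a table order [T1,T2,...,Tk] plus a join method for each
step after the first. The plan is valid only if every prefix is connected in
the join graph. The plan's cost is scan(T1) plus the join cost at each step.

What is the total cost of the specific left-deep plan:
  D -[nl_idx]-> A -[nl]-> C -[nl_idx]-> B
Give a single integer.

878900

step 1: scan D: cost=100, card=100
step 2: join A via nl_idx
    card(P join A) = 100*200/(2) = 10000
    cost = 100 + 100*8 + 10000 = 10900
step 3: join C via nl
    card(P join C) = 10000*80/(200) = 4000
    cost = 10900 + 10000*80 = 810900
step 4: join B via nl_idx
    card(P join B) = 4000*100/(10) = 40000
    cost = 810900 + 4000*7 + 40000 = 878900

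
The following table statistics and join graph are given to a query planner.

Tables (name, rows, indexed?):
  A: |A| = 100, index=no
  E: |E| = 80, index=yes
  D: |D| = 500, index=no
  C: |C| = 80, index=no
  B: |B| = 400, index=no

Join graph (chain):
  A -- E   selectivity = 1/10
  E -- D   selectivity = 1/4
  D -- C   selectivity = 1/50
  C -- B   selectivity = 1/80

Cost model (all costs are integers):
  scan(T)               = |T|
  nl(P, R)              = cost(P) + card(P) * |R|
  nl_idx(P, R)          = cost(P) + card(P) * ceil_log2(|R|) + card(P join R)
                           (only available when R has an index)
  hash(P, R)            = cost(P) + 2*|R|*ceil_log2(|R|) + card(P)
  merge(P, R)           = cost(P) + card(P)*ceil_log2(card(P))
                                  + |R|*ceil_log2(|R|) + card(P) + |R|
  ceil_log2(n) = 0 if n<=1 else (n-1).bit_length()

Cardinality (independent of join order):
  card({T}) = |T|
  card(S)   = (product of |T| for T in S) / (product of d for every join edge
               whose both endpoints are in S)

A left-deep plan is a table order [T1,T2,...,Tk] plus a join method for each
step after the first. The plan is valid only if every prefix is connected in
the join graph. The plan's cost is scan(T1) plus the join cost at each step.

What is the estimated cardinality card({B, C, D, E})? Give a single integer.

80000

Tables in S: B(400), C(80), D(500), E(80)
Edges inside S: E-D(d=4), D-C(d=50), C-B(d=80)
numerator = 400 * 80 * 500 * 80 = 1280000000
denominator = 4 * 50 * 80 = 16000
card(S) = 1280000000 / 16000 = 80000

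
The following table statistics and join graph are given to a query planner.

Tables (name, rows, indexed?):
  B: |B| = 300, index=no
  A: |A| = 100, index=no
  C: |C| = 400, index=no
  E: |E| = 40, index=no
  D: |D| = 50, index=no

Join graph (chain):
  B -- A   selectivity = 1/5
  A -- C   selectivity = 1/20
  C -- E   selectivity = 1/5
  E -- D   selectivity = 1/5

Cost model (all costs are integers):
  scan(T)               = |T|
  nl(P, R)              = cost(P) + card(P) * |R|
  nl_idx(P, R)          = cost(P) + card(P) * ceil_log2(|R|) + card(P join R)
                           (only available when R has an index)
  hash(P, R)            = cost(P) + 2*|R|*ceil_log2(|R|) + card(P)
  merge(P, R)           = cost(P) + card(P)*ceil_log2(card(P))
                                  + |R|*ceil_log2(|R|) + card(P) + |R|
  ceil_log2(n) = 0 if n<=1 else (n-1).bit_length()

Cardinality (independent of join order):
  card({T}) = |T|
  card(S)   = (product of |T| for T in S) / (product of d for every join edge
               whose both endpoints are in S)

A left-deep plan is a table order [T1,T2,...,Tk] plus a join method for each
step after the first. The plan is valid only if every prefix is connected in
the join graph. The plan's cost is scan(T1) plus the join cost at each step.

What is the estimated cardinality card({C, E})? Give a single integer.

3200

Tables in S: C(400), E(40)
Edges inside S: C-E(d=5)
numerator = 400 * 40 = 16000
denominator = 5 = 5
card(S) = 16000 / 5 = 3200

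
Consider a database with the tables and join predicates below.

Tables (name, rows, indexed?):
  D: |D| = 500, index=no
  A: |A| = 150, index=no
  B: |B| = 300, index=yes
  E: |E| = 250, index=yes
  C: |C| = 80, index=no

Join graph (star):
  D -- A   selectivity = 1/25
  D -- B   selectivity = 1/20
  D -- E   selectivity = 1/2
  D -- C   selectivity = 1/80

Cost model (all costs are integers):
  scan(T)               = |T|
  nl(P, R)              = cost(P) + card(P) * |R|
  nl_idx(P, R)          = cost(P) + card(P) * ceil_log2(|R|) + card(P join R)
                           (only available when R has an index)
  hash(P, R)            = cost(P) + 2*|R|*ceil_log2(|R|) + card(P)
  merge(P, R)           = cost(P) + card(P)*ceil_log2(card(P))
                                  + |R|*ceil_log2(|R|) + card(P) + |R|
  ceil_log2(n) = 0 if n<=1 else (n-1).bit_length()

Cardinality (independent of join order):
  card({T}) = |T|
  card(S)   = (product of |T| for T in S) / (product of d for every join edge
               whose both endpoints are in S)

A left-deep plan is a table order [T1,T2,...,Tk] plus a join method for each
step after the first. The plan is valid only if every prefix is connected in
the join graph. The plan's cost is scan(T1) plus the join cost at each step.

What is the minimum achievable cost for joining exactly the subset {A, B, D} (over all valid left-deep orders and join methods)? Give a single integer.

11800

Selinger DP over subsets of {A,B,D}:
  {D}: scan cost=500, card=500
  {A}: scan cost=150, card=150
  {B}: scan cost=300, card=300
  {AD}: card=3000; try (A,hash)→3400, (D,merge)→6500, (A,merge)→6850, (D,hash)→9300, (D,nl)→75150, (A,nl)→75500; best=3400 via (A,hash)
  {BD}: card=7500; try (B,hash)→6400, (D,merge)→8300, (B,merge)→8500, (D,hash)→9600, (B,nl_idx)→12500, (D,nl)→150300 …(+1); best=6400 via (B,hash)
  {ABD}: card=45000; try (B,hash)→11800, (A,hash)→16300, (B,merge)→45400, (B,nl_idx)→75400, (A,merge)→112750, (B,nl)→903400 …(+1); best=11800 via (B,hash)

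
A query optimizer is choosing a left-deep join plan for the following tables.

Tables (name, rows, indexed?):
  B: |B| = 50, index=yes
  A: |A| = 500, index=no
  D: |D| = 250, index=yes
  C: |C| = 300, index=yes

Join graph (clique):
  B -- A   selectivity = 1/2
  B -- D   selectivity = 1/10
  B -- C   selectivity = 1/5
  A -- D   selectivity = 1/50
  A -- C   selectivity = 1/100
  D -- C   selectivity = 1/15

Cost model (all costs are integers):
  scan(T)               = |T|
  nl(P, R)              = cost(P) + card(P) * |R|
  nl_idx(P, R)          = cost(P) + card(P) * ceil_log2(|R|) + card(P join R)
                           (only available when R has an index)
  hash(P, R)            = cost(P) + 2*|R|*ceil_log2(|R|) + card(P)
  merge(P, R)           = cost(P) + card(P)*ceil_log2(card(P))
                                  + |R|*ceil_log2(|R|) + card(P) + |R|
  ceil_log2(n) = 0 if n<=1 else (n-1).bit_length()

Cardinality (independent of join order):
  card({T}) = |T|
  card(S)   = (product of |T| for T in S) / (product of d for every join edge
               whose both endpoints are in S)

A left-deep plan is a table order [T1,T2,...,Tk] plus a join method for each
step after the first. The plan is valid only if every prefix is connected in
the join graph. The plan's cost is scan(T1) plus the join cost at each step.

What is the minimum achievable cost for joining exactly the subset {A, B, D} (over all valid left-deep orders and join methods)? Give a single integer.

Selinger DP over subsets of {A,B,D}:
  {B}: scan cost=50, card=50
  {A}: scan cost=500, card=500
  {D}: scan cost=250, card=250
  {AB}: card=12500; try (B,hash)→1600, (A,merge)→5400, (B,merge)→5850, (A,hash)→9100, (B,nl_idx)→16000, (A,nl)→25050 …(+1); best=1600 via (B,hash)
  {BD}: card=1250; try (B,hash)→1100, (D,nl_idx)→1700, (D,merge)→2650, (B,merge)→2850, (B,nl_idx)→3000, (D,hash)→4100 …(+2); best=1100 via (B,hash)
  {AD}: card=2500; try (D,hash)→5000, (D,nl_idx)→7000, (A,merge)→7500, (D,merge)→7750, (A,hash)→9500, (A,nl)→125250 …(+1); best=5000 via (D,hash)
  {ABD}: card=6250; try (B,hash)→8100, (A,hash)→11350, (D,hash)→18100, (A,merge)→21100, (B,nl_idx)→26250, (B,merge)→37850 …(+5); best=8100 via (B,hash)

8100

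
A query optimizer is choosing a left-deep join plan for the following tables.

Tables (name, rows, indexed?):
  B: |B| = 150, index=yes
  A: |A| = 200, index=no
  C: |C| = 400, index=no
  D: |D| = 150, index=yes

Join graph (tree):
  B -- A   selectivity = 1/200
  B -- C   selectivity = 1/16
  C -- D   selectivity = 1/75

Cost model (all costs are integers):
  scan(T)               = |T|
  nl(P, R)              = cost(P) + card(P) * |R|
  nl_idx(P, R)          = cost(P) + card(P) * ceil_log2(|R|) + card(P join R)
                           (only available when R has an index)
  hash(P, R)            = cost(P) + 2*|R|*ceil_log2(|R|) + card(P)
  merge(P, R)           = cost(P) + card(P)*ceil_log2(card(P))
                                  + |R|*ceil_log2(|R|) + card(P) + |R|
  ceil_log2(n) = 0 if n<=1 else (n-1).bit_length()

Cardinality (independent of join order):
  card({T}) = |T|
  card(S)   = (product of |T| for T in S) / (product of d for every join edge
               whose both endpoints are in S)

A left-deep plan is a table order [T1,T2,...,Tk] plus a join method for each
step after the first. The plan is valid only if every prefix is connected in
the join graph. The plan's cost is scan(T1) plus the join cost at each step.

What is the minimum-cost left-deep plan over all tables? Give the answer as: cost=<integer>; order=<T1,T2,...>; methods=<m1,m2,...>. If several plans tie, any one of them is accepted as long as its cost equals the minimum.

cost=13450; order=A,B,C,D; methods=nl_idx,merge,hash

Selinger DP (subsets sized 1..n):
  {B}: scan cost=150, card=150
  {A}: scan cost=200, card=200
  {C}: scan cost=400, card=400
  {D}: scan cost=150, card=150
  {AB}: card=150; try (B,nl_idx)→1950, (B,hash)→2800, (A,merge)→3300, (B,merge)→3350, (A,hash)→3500, (A,nl)→30150 …(+1); best=1950 via (B,nl_idx)
  {BC}: card=3750; try (B,hash)→3200, (C,merge)→5500, (B,merge)→5750, (B,nl_idx)→7350, (C,hash)→7500, (C,nl)→60150 …(+1); best=3200 via (B,hash)
  {CD}: card=800; try (D,hash)→3200, (D,nl_idx)→4400, (C,merge)→5500, (D,merge)→5750, (C,hash)→7500, (C,nl)→60150 …(+1); best=3200 via (D,hash)
  {ABC}: card=3750; try (C,merge)→7300, (C,hash)→9300, (A,hash)→10150, (A,merge)→53750, (C,nl)→61950, (A,nl)→753200; best=7300 via (C,merge)
  {BCD}: card=7500; try (B,hash)→6400, (D,hash)→9350, (B,merge)→13350, (B,nl_idx)→17100, (D,nl_idx)→40700, (D,merge)→53300 …(+2); best=6400 via (B,hash)
  {ABCD}: card=7500; try (D,hash)→13450, (A,hash)→17100, (D,nl_idx)→44800, (D,merge)→57400, (A,merge)→113200, (D,nl)→569800 …(+1); best=13450 via (D,hash)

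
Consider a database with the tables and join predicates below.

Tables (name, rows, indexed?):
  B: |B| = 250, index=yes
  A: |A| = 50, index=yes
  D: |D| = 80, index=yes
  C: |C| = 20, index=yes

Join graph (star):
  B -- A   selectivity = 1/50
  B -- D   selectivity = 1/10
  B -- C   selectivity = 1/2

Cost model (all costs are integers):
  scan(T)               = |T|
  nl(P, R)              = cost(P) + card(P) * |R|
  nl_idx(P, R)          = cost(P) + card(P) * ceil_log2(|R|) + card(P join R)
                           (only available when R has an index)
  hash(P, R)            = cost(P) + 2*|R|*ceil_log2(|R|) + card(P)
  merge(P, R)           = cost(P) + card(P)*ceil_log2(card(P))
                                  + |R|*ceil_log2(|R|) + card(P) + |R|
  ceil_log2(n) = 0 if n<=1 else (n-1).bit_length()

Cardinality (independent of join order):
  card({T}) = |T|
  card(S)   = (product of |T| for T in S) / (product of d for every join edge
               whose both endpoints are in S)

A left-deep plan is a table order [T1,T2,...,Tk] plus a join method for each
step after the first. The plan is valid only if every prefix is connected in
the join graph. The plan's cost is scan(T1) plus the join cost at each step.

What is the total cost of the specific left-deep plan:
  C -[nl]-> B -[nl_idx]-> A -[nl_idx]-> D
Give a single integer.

60020

step 1: scan C: cost=20, card=20
step 2: join B via nl
    card(P join B) = 20*250/(2) = 2500
    cost = 20 + 20*250 = 5020
step 3: join A via nl_idx
    card(P join A) = 2500*50/(50) = 2500
    cost = 5020 + 2500*6 + 2500 = 22520
step 4: join D via nl_idx
    card(P join D) = 2500*80/(10) = 20000
    cost = 22520 + 2500*7 + 20000 = 60020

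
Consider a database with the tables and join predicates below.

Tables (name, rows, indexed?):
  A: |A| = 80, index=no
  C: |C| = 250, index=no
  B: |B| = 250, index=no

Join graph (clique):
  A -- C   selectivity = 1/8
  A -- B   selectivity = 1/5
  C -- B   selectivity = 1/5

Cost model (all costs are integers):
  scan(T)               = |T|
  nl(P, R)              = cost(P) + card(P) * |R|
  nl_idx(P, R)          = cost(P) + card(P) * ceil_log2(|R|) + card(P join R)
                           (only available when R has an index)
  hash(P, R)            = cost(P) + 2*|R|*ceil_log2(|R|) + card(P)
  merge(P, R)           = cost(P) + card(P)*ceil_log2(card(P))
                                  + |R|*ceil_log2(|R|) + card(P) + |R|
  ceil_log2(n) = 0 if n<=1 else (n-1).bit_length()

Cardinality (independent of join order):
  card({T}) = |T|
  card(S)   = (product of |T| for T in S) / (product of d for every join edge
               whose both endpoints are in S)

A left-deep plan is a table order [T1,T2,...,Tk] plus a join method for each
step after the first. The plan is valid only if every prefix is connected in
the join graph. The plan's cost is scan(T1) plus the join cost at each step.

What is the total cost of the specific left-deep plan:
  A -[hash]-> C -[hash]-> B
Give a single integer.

10660

step 1: scan A: cost=80, card=80
step 2: join C via hash
    card(P join C) = 80*250/(8) = 2500
    cost = 80 + 2*250*8 + 80 = 4160
step 3: join B via hash
    card(P join B) = 2500*250/(5*5) = 25000
    cost = 4160 + 2*250*8 + 2500 = 10660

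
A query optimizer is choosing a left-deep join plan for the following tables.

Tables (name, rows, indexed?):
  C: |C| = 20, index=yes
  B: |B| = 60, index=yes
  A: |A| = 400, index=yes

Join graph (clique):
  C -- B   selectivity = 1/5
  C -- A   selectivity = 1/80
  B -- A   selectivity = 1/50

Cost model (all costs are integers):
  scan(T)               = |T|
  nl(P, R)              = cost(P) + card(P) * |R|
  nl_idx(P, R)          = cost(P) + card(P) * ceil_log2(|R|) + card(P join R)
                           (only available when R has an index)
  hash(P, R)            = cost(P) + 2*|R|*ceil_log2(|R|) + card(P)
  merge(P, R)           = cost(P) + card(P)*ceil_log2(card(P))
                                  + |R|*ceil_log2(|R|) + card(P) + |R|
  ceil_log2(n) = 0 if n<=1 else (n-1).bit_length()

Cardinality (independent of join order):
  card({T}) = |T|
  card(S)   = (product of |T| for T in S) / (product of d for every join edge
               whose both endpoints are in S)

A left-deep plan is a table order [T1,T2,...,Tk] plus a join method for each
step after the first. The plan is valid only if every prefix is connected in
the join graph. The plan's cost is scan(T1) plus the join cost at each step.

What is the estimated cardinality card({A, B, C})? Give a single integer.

Tables in S: A(400), B(60), C(20)
Edges inside S: C-B(d=5), C-A(d=80), B-A(d=50)
numerator = 400 * 60 * 20 = 480000
denominator = 5 * 80 * 50 = 20000
card(S) = 480000 / 20000 = 24

24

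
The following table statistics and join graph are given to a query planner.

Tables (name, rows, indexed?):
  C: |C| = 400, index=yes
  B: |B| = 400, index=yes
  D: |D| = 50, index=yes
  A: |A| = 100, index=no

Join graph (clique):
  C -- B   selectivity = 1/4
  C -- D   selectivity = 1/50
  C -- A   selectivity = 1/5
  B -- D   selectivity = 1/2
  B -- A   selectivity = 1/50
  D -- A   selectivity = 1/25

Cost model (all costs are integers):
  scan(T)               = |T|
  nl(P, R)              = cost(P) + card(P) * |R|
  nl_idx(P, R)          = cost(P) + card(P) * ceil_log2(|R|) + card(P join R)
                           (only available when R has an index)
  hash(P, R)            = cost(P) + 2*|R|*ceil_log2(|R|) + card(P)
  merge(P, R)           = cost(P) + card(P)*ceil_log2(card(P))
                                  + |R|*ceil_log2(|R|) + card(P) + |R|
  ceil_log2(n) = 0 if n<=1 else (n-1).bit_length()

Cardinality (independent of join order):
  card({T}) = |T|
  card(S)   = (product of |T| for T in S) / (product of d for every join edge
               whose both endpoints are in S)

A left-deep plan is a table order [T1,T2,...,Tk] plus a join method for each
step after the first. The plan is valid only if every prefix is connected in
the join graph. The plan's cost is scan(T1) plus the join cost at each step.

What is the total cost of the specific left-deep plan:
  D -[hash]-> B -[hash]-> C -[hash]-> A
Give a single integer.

45900

step 1: scan D: cost=50, card=50
step 2: join B via hash
    card(P join B) = 50*400/(2) = 10000
    cost = 50 + 2*400*9 + 50 = 7300
step 3: join C via hash
    card(P join C) = 10000*400/(4*50) = 20000
    cost = 7300 + 2*400*9 + 10000 = 24500
step 4: join A via hash
    card(P join A) = 20000*100/(5*50*25) = 320
    cost = 24500 + 2*100*7 + 20000 = 45900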